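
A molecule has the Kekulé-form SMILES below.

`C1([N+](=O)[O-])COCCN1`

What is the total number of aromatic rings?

0

The SMILES encodes a six-membered saturated ring with an oxygen and an N–H nitrogen at positions 1 and 4.
The 6-membered ring with one oxygen and one N–H (1,4) has only sp³ atoms, so it is not fully conjugated — not aromatic (morpholine).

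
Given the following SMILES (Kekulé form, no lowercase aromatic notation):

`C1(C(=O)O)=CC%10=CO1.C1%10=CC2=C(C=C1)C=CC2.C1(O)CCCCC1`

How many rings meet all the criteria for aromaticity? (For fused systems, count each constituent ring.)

2

The SMILES encodes a five-membered ring of four carbons and one oxygen, with two C=C double bonds; a six-membered carbon ring with three alternating C=C double bonds, fused to a five-membered carbon ring containing one C=C double bond and one sp³ carbon; a six-membered saturated carbon ring.
The 5-membered ring with one oxygen is fully conjugated (every ring atom contributes a p orbital); 2 ring double bonds (4 π electrons) plus a heteroatom lone pair (2) give 6 π electrons. 6 = 4(1)+2, so it is aromatic (furan).
The 6-membered ring has a continuous p-orbital overlap around the ring; 3 ring double bonds give 6 π electrons. Since 6 = 4n+2 (n=1), it is aromatic (benzene ring).
The 5-membered ring has one sp³ carbon, so it is not fully conjugated — not aromatic (cyclopentene ring).
The second 6-membered ring has only sp³ atoms, so it is not fully conjugated — not aromatic (cyclohexane).
2 of the 4 rings are aromatic. Total: 2.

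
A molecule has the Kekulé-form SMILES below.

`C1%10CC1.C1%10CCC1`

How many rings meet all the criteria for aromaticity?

0

The SMILES encodes a three-membered saturated carbon ring; a four-membered saturated carbon ring.
The 3-membered ring has only sp³ atoms, so it is not fully conjugated — not aromatic (cyclopropane).
The 4-membered ring has only sp³ atoms, so it is not fully conjugated — not aromatic (cyclobutane).
None of the rings are aromatic. Total: 0.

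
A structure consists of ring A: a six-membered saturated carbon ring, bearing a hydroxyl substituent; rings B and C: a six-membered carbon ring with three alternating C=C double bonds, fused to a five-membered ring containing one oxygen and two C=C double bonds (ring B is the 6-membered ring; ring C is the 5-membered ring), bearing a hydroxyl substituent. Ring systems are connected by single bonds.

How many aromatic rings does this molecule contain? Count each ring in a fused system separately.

Ring A has only sp³ atoms, so it is not fully conjugated — not aromatic (cyclohexane).
Rings B and C form a fused bicyclic system (with one oxygen) with 9 sp² atoms and 10 π electrons from ring double bonds plus a heteroatom lone pair. 10 = 4(2)+2, so the system is aromatic and both rings count as aromatic (benzofuran).
Aromatic: B, C. Total: 2.

2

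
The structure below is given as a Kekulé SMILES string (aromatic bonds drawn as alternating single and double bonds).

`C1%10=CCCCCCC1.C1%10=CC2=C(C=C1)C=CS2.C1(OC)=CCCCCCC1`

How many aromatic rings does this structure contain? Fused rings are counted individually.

2

The SMILES encodes an eight-membered carbon ring with one C=C double bond; a six-membered carbon ring with three alternating C=C double bonds, fused to a five-membered ring containing one sulfur and two C=C double bonds; an eight-membered carbon ring with one C=C double bond.
The 8-membered ring has six sp³ carbons, so it is not fully conjugated — not aromatic (cyclooctene).
The fused 6/5-membered bicyclic (with one sulfur) is a single π system with 9 sp² atoms and 10 π electrons from ring double bonds plus a heteroatom lone pair. 10 = 4(2)+2, so the system is aromatic and both rings count as aromatic (benzothiophene).
The second 8-membered ring has six sp³ carbons, so it is not fully conjugated — not aromatic (cyclooctene).
2 of the 4 rings are aromatic. Total: 2.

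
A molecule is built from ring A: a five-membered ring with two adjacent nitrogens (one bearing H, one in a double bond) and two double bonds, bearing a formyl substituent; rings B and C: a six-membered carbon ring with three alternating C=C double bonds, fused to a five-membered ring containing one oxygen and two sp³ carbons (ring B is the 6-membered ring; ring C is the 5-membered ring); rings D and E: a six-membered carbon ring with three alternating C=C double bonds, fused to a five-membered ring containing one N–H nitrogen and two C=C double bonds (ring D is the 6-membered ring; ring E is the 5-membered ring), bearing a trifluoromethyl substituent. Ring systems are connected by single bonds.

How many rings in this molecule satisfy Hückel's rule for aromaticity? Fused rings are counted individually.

Ring A is fully conjugated (every ring atom contributes a p orbital); 2 ring double bonds (4 π electrons) plus a heteroatom lone pair (2) give 6 π electrons. Since 6 = 4n+2 (n=1), ring A is aromatic (pyrazole).
Ring B has a continuous p-orbital overlap around the ring; 3 ring double bonds give 6 π electrons. That satisfies 4n+2 with n=1, so ring B is aromatic (benzene ring).
Ring C has two sp³ carbons, so it is not fully conjugated — not aromatic (oxolane ring).
Rings D and E form a fused bicyclic system (with one N–H) with 9 sp² atoms and 10 π electrons from ring double bonds plus a heteroatom lone pair. 10 = 4(2)+2, so the system is aromatic and both rings count as aromatic (indole).
Aromatic: A, B, D, E. Total: 4.

4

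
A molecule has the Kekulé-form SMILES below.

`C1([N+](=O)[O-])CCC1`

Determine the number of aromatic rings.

The SMILES encodes a four-membered saturated carbon ring.
The 4-membered ring has only sp³ atoms, so it is not fully conjugated — not aromatic (cyclobutane).

0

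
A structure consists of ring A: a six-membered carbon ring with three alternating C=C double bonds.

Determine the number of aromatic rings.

1

Ring A is planar and fully conjugated; 3 ring double bonds give 6 π electrons. Since 6 = 4n+2 (n=1), ring A is aromatic (benzene).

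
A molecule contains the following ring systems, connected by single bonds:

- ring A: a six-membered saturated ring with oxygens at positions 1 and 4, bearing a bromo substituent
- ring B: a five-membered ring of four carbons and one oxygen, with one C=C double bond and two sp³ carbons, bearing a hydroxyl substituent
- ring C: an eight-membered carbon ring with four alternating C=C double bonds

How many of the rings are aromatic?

0

Ring A has only sp³ atoms, so it is not fully conjugated — not aromatic (1,4-dioxane).
Ring B has two sp³ carbons, so it is not fully conjugated — not aromatic (2,3-dihydrofuran).
Ring C has only sp² ring atoms; a planar conformation would have a fully conjugated π system of 8 electrons. But 8 = 4(2), which is 4n not 4n+2, so ring C is not aromatic (cyclooctatetraene) — cyclooctatetraene distorts into a non-planar tub to avoid antiaromaticity.
No ring is aromatic. Total: 0.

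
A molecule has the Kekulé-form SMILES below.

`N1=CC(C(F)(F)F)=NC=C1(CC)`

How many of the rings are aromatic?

1

The SMILES encodes a six-membered ring with nitrogens at positions 1 and 4 and three alternating double bonds.
The 6-membered ring with two nitrogens (1,4) has a continuous p-orbital overlap around the ring; 3 ring double bonds give 6 π electrons. 6 = 4(1)+2, so it is aromatic (pyrazine).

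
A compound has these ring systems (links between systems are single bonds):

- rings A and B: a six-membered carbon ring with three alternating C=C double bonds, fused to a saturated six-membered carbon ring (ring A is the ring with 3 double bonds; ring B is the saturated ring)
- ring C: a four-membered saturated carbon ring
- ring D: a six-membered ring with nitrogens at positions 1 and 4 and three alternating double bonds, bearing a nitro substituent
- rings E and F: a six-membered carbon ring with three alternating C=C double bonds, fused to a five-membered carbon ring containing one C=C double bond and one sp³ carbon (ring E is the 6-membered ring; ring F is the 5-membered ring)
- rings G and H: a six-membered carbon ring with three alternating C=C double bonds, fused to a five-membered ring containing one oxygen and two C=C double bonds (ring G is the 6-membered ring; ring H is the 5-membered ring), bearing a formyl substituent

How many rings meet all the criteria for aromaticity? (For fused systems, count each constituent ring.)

Ring A is fully conjugated (every ring atom contributes a p orbital); 3 ring double bonds give 6 π electrons. That satisfies 4n+2 with n=1, so ring A is aromatic (benzene ring).
Ring B has four sp³ carbons, so it is not fully conjugated — not aromatic (cyclohexane ring).
Ring C has only sp³ atoms, so it is not fully conjugated — not aromatic (cyclobutane).
Ring D is fully conjugated (every ring atom contributes a p orbital); 3 ring double bonds give 6 π electrons. That satisfies 4n+2 with n=1, so ring D is aromatic (pyrazine).
Ring E has a continuous p-orbital overlap around the ring; 3 ring double bonds give 6 π electrons. Since 6 = 4n+2 (n=1), ring E is aromatic (benzene ring).
Ring F has one sp³ carbon, so it is not fully conjugated — not aromatic (cyclopentene ring).
Rings G and H form a fused bicyclic system (with one oxygen) with 9 sp² atoms and 10 π electrons from ring double bonds plus a heteroatom lone pair. 10 = 4(2)+2, so the system is aromatic and both rings count as aromatic (benzofuran).
Aromatic: A, D, E, G, H. Total: 5.

5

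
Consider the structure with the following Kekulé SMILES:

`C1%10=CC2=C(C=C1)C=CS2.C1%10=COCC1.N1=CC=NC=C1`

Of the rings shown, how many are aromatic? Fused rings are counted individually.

The SMILES encodes a six-membered carbon ring with three alternating C=C double bonds, fused to a five-membered ring containing one sulfur and two C=C double bonds; a five-membered ring of four carbons and one oxygen, with one C=C double bond and two sp³ carbons; a six-membered ring with nitrogens at positions 1 and 4 and three alternating double bonds.
The fused 6/5-membered bicyclic (with one sulfur) is a single π system with 9 sp² atoms and 10 π electrons from ring double bonds plus a heteroatom lone pair. 10 = 4(2)+2, so the system is aromatic and both rings count as aromatic (benzothiophene).
The 5-membered ring with one oxygen has two sp³ carbons, so it is not fully conjugated — not aromatic (2,3-dihydrofuran).
The 6-membered ring with two nitrogens (1,4) is fully conjugated (every ring atom contributes a p orbital); 3 ring double bonds give 6 π electrons. 6 = 4(1)+2, so it is aromatic (pyrazine).
3 of the 4 rings are aromatic. Total: 3.

3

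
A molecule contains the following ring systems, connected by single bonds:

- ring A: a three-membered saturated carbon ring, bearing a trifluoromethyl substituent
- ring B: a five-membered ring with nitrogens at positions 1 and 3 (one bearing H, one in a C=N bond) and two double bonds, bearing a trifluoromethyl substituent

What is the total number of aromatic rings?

Ring A has only sp³ atoms, so it is not fully conjugated — not aromatic (cyclopropane).
Ring B is planar and fully conjugated; 2 ring double bonds (4 π electrons) plus a heteroatom lone pair (2) give 6 π electrons. Since 6 = 4n+2 (n=1), ring B is aromatic (imidazole).
Aromatic: B. Total: 1.

1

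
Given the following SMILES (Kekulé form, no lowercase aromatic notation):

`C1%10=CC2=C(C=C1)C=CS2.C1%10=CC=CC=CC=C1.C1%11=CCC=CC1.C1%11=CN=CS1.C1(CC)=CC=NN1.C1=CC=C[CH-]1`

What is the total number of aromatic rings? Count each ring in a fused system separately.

The SMILES encodes a six-membered carbon ring with three alternating C=C double bonds, fused to a five-membered ring containing one sulfur and two C=C double bonds; an eight-membered carbon ring with four alternating C=C double bonds; a six-membered carbon ring with two isolated C=C double bonds and two sp³ carbons; a five-membered ring with a sulfur at position 1 and a nitrogen at position 3 (in a C=N bond), with two double bonds; a five-membered ring with two adjacent nitrogens (one bearing H, one in a double bond) and two double bonds; a five-membered all-carbon ring bearing a negative charge on one carbon, with two C=C double bonds.
The fused 6/5-membered bicyclic (with one sulfur) is a single π system with 9 sp² atoms and 10 π electrons from ring double bonds plus a heteroatom lone pair. 10 = 4(2)+2, so the system is aromatic and both rings count as aromatic (benzothiophene).
The 8-membered ring has only sp² ring atoms; a planar conformation would have a fully conjugated π system of 8 electrons. But 8 = 4(2), which is 4n not 4n+2, so it is not aromatic (cyclooctatetraene) — cyclooctatetraene distorts into a non-planar tub to avoid antiaromaticity.
The 6-membered ring has two sp³ carbons, so it is not fully conjugated — not aromatic (1,4-cyclohexadiene).
The 5-membered ring with one sulfur and one =N– is fully conjugated (every ring atom contributes a p orbital); 2 ring double bonds (4 π electrons) plus a heteroatom lone pair (2) give 6 π electrons. That satisfies 4n+2 with n=1, so it is aromatic (thiazole).
The 5-membered ring with two adjacent nitrogens (one N–H, one =N–) is fully conjugated (every ring atom contributes a p orbital); 2 ring double bonds (4 π electrons) plus a heteroatom lone pair (2) give 6 π electrons. That satisfies 4n+2 with n=1, so it is aromatic (pyrazole).
The 5-membered ring is fully conjugated (every ring atom contributes a p orbital); 2 ring double bonds (4 π electrons) plus the carbanion lone pair (2) give 6 π electrons. 6 = 4(1)+2, so it is aromatic (cyclopentadienyl anion).
5 of the 7 rings are aromatic. Total: 5.

5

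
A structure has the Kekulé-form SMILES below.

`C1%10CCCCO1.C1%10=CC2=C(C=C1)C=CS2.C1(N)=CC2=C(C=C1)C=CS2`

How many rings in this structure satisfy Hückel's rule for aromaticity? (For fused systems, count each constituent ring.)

4

The SMILES encodes a six-membered saturated ring of five carbons and one oxygen; a six-membered carbon ring with three alternating C=C double bonds, fused to a five-membered ring containing one sulfur and two C=C double bonds; a six-membered carbon ring with three alternating C=C double bonds, fused to a five-membered ring containing one sulfur and two C=C double bonds.
The 6-membered ring with one oxygen has only sp³ atoms, so it is not fully conjugated — not aromatic (tetrahydropyran).
The fused 6/5-membered bicyclic (with one sulfur) is a single π system with 9 sp² atoms and 10 π electrons from ring double bonds plus a heteroatom lone pair. 10 = 4(2)+2, so the system is aromatic and both rings count as aromatic (benzothiophene).
The fused 6/5-membered bicyclic (with one sulfur) is a single π system with 9 sp² atoms and 10 π electrons from ring double bonds plus a heteroatom lone pair. 10 = 4(2)+2, so the system is aromatic and both rings count as aromatic (benzothiophene).
4 of the 5 rings are aromatic. Total: 4.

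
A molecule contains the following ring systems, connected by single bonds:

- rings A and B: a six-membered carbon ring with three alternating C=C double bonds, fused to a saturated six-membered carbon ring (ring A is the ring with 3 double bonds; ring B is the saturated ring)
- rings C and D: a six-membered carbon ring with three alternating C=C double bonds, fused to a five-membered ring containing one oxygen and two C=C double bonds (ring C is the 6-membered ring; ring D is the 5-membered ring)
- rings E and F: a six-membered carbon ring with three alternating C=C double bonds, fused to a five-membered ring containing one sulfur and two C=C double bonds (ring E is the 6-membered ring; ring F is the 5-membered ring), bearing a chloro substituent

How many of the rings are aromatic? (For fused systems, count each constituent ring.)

Ring A is fully conjugated (every ring atom contributes a p orbital); 3 ring double bonds give 6 π electrons. Since 6 = 4n+2 (n=1), ring A is aromatic (benzene ring).
Ring B has four sp³ carbons, so it is not fully conjugated — not aromatic (cyclohexane ring).
Rings C and D form a fused bicyclic system (with one oxygen) with 9 sp² atoms and 10 π electrons from ring double bonds plus a heteroatom lone pair. 10 = 4(2)+2, so the system is aromatic and both rings count as aromatic (benzofuran).
Rings E and F form a fused bicyclic system (with one sulfur) with 9 sp² atoms and 10 π electrons from ring double bonds plus a heteroatom lone pair. 10 = 4(2)+2, so the system is aromatic and both rings count as aromatic (benzothiophene).
Aromatic: A, C, D, E, F. Total: 5.

5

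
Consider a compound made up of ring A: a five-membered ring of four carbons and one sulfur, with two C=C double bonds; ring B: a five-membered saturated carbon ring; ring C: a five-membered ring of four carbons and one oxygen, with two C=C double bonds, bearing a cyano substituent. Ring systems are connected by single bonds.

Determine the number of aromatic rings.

Ring A is fully conjugated (every ring atom contributes a p orbital); 2 ring double bonds (4 π electrons) plus a heteroatom lone pair (2) give 6 π electrons. Since 6 = 4n+2 (n=1), ring A is aromatic (thiophene).
Ring B has only sp³ atoms, so it is not fully conjugated — not aromatic (cyclopentane).
Ring C has a continuous p-orbital overlap around the ring; 2 ring double bonds (4 π electrons) plus a heteroatom lone pair (2) give 6 π electrons. 6 = 4(1)+2, so ring C is aromatic (furan).
Aromatic: A, C. Total: 2.

2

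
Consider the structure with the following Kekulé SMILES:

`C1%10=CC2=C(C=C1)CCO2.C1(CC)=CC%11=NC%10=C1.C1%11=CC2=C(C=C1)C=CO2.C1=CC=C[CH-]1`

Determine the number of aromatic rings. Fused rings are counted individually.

The SMILES encodes a six-membered carbon ring with three alternating C=C double bonds, fused to a five-membered ring containing one oxygen and two sp³ carbons; a six-membered ring of five carbons and one nitrogen with three alternating double bonds; a six-membered carbon ring with three alternating C=C double bonds, fused to a five-membered ring containing one oxygen and two C=C double bonds; a five-membered all-carbon ring bearing a negative charge on one carbon, with two C=C double bonds.
The 6-membered ring has a continuous p-orbital overlap around the ring; 3 ring double bonds give 6 π electrons. Since 6 = 4n+2 (n=1), it is aromatic (benzene ring).
The 5-membered ring with one oxygen has two sp³ carbons, so it is not fully conjugated — not aromatic (oxolane ring).
The 6-membered ring with one nitrogen is planar and fully conjugated; 3 ring double bonds give 6 π electrons. 6 = 4(1)+2, so it is aromatic (pyridine).
The fused 6/5-membered bicyclic (with one oxygen) is a single π system with 9 sp² atoms and 10 π electrons from ring double bonds plus a heteroatom lone pair. 10 = 4(2)+2, so the system is aromatic and both rings count as aromatic (benzofuran).
The 5-membered ring is planar and fully conjugated; 2 ring double bonds (4 π electrons) plus the carbanion lone pair (2) give 6 π electrons. That satisfies 4n+2 with n=1, so it is aromatic (cyclopentadienyl anion).
5 of the 6 rings are aromatic. Total: 5.

5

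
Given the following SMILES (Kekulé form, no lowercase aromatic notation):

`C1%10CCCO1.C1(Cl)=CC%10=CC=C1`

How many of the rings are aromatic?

1

The SMILES encodes a five-membered saturated ring of four carbons and one oxygen; a six-membered carbon ring with three alternating C=C double bonds.
The 5-membered ring with one oxygen has only sp³ atoms, so it is not fully conjugated — not aromatic (tetrahydrofuran).
The 6-membered ring has a continuous p-orbital overlap around the ring; 3 ring double bonds give 6 π electrons. Since 6 = 4n+2 (n=1), it is aromatic (benzene).
1 of the 2 rings is aromatic. Total: 1.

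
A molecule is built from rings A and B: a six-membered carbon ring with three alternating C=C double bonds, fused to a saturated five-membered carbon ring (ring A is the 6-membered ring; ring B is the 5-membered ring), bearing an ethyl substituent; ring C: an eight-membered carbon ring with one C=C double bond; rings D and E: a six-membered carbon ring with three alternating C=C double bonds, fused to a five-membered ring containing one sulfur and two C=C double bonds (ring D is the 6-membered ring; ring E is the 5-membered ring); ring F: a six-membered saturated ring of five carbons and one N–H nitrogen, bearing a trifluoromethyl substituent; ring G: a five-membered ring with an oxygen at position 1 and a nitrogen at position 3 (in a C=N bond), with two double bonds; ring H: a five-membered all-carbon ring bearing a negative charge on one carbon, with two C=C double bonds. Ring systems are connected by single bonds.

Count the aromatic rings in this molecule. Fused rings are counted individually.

Ring A is planar and fully conjugated; 3 ring double bonds give 6 π electrons. 6 = 4(1)+2, so ring A is aromatic (benzene ring).
Ring B has three sp³ carbons, so it is not fully conjugated — not aromatic (cyclopentane ring).
Ring C has six sp³ carbons, so it is not fully conjugated — not aromatic (cyclooctene).
Rings D and E form a fused bicyclic system (with one sulfur) with 9 sp² atoms and 10 π electrons from ring double bonds plus a heteroatom lone pair. 10 = 4(2)+2, so the system is aromatic and both rings count as aromatic (benzothiophene).
Ring F has only sp³ atoms, so it is not fully conjugated — not aromatic (piperidine).
Ring G is planar and fully conjugated; 2 ring double bonds (4 π electrons) plus a heteroatom lone pair (2) give 6 π electrons. That satisfies 4n+2 with n=1, so ring G is aromatic (oxazole).
Ring H is planar and fully conjugated; 2 ring double bonds (4 π electrons) plus the carbanion lone pair (2) give 6 π electrons. Since 6 = 4n+2 (n=1), ring H is aromatic (cyclopentadienyl anion).
Aromatic: A, D, E, G, H. Total: 5.

5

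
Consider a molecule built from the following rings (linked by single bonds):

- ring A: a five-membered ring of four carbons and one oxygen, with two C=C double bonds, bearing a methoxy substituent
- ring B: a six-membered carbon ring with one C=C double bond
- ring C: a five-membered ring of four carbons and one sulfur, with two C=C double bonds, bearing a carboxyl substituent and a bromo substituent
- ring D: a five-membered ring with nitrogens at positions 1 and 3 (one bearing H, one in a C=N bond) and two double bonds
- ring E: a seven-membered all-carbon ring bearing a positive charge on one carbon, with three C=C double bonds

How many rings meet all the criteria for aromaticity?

4

Ring A is planar and fully conjugated; 2 ring double bonds (4 π electrons) plus a heteroatom lone pair (2) give 6 π electrons. That satisfies 4n+2 with n=1, so ring A is aromatic (furan).
Ring B has four sp³ carbons, so it is not fully conjugated — not aromatic (cyclohexene).
Ring C is fully conjugated (every ring atom contributes a p orbital); 2 ring double bonds (4 π electrons) plus a heteroatom lone pair (2) give 6 π electrons. Since 6 = 4n+2 (n=1), ring C is aromatic (thiophene).
Ring D has a continuous p-orbital overlap around the ring; 2 ring double bonds (4 π electrons) plus a heteroatom lone pair (2) give 6 π electrons. Since 6 = 4n+2 (n=1), ring D is aromatic (imidazole).
Ring E is planar and fully conjugated; 3 ring double bonds (6 π electrons) plus the carbocation's empty p orbital (0, but keeps the ring conjugated) give 6 π electrons. 6 = 4(1)+2, so ring E is aromatic (tropylium cation).
Aromatic: A, C, D, E. Total: 4.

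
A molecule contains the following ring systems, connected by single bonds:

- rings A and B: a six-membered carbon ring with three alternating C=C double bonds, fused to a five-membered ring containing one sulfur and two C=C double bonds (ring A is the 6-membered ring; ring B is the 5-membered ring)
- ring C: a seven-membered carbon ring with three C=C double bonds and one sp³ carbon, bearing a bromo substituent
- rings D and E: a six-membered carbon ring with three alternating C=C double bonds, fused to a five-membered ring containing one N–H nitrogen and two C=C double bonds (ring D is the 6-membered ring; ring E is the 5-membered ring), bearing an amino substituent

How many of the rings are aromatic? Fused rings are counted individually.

4

Rings A and B form a fused bicyclic system (with one sulfur) with 9 sp² atoms and 10 π electrons from ring double bonds plus a heteroatom lone pair. 10 = 4(2)+2, so the system is aromatic and both rings count as aromatic (benzothiophene).
Ring C has one sp³ carbon, so it is not fully conjugated — not aromatic (cycloheptatriene).
Rings D and E form a fused bicyclic system (with one N–H) with 9 sp² atoms and 10 π electrons from ring double bonds plus a heteroatom lone pair. 10 = 4(2)+2, so the system is aromatic and both rings count as aromatic (indole).
Aromatic: A, B, D, E. Total: 4.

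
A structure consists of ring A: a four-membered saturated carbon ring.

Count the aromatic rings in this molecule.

Ring A has only sp³ atoms, so it is not fully conjugated — not aromatic (cyclobutane).

0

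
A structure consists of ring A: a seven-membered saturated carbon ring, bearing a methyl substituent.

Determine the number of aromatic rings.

Ring A has only sp³ atoms, so it is not fully conjugated — not aromatic (cycloheptane).

0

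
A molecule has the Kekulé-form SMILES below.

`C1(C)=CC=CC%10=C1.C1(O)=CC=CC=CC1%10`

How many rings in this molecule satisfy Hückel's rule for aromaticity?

1

The SMILES encodes a six-membered carbon ring with three alternating C=C double bonds; a seven-membered carbon ring with three C=C double bonds and one sp³ carbon.
The 6-membered ring has a continuous p-orbital overlap around the ring; 3 ring double bonds give 6 π electrons. 6 = 4(1)+2, so it is aromatic (benzene).
The 7-membered ring has one sp³ carbon, so it is not fully conjugated — not aromatic (cycloheptatriene).
1 of the 2 rings is aromatic. Total: 1.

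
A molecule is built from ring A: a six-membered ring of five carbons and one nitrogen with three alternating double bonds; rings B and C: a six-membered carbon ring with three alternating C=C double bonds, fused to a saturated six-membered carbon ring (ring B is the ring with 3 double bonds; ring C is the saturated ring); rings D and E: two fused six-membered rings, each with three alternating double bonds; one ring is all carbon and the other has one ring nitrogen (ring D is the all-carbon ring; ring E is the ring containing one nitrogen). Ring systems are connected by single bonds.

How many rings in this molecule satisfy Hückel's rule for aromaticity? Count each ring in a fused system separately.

4

Ring A has a continuous p-orbital overlap around the ring; 3 ring double bonds give 6 π electrons. That satisfies 4n+2 with n=1, so ring A is aromatic (pyridine).
Ring B is planar and fully conjugated; 3 ring double bonds give 6 π electrons. 6 = 4(1)+2, so ring B is aromatic (benzene ring).
Ring C has four sp³ carbons, so it is not fully conjugated — not aromatic (cyclohexane ring).
Rings D and E form a fused bicyclic system (with one nitrogen) with 10 sp² atoms and 10 π electrons from ring double bonds. 10 = 4(2)+2, so the system is aromatic and both rings count as aromatic (quinoline).
Aromatic: A, B, D, E. Total: 4.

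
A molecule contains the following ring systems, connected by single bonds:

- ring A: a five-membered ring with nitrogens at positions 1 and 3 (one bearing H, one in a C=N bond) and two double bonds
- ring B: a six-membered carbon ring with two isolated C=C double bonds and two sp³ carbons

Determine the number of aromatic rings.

1

Ring A is planar and fully conjugated; 2 ring double bonds (4 π electrons) plus a heteroatom lone pair (2) give 6 π electrons. 6 = 4(1)+2, so ring A is aromatic (imidazole).
Ring B has two sp³ carbons, so it is not fully conjugated — not aromatic (1,4-cyclohexadiene).
Aromatic: A. Total: 1.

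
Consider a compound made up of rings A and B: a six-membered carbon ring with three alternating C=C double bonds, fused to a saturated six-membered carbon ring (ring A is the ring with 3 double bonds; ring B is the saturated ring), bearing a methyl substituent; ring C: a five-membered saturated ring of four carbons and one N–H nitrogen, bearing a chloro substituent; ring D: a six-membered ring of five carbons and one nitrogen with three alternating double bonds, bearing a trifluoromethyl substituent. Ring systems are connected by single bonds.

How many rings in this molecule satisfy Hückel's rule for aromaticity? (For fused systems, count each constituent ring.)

2

Ring A is planar and fully conjugated; 3 ring double bonds give 6 π electrons. 6 = 4(1)+2, so ring A is aromatic (benzene ring).
Ring B has four sp³ carbons, so it is not fully conjugated — not aromatic (cyclohexane ring).
Ring C has only sp³ atoms, so it is not fully conjugated — not aromatic (pyrrolidine).
Ring D has a continuous p-orbital overlap around the ring; 3 ring double bonds give 6 π electrons. 6 = 4(1)+2, so ring D is aromatic (pyridine).
Aromatic: A, D. Total: 2.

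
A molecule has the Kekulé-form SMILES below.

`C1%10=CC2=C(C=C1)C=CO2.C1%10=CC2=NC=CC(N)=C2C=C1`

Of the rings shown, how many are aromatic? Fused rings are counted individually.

4

The SMILES encodes a six-membered carbon ring with three alternating C=C double bonds, fused to a five-membered ring containing one oxygen and two C=C double bonds; two fused six-membered rings, each with three alternating double bonds; one ring is all carbon and the other has one ring nitrogen.
The fused 6/5-membered bicyclic (with one oxygen) is a single π system with 9 sp² atoms and 10 π electrons from ring double bonds plus a heteroatom lone pair. 10 = 4(2)+2, so the system is aromatic and both rings count as aromatic (benzofuran).
The fused 6/6-membered bicyclic (with one nitrogen) is a single π system with 10 sp² atoms and 10 π electrons from ring double bonds. 10 = 4(2)+2, so the system is aromatic and both rings count as aromatic (quinoline).
4 of the 4 rings are aromatic. Total: 4.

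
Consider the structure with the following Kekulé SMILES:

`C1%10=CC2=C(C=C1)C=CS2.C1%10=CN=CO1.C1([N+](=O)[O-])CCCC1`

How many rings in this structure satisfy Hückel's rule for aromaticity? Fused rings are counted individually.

3

The SMILES encodes a six-membered carbon ring with three alternating C=C double bonds, fused to a five-membered ring containing one sulfur and two C=C double bonds; a five-membered ring with an oxygen at position 1 and a nitrogen at position 3 (in a C=N bond), with two double bonds; a five-membered saturated carbon ring.
The fused 6/5-membered bicyclic (with one sulfur) is a single π system with 9 sp² atoms and 10 π electrons from ring double bonds plus a heteroatom lone pair. 10 = 4(2)+2, so the system is aromatic and both rings count as aromatic (benzothiophene).
The 5-membered ring with one oxygen and one =N– is fully conjugated (every ring atom contributes a p orbital); 2 ring double bonds (4 π electrons) plus a heteroatom lone pair (2) give 6 π electrons. Since 6 = 4n+2 (n=1), it is aromatic (oxazole).
The 5-membered ring has only sp³ atoms, so it is not fully conjugated — not aromatic (cyclopentane).
3 of the 4 rings are aromatic. Total: 3.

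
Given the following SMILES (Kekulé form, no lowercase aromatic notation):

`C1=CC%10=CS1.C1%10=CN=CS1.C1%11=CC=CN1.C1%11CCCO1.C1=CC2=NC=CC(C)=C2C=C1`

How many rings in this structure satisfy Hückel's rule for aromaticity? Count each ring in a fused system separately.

The SMILES encodes a five-membered ring of four carbons and one sulfur, with two C=C double bonds; a five-membered ring with a sulfur at position 1 and a nitrogen at position 3 (in a C=N bond), with two double bonds; a five-membered ring of four carbons and one nitrogen bearing a hydrogen, with two C=C double bonds; a five-membered saturated ring of four carbons and one oxygen; two fused six-membered rings, each with three alternating double bonds; one ring is all carbon and the other has one ring nitrogen.
The 5-membered ring with one sulfur is planar and fully conjugated; 2 ring double bonds (4 π electrons) plus a heteroatom lone pair (2) give 6 π electrons. 6 = 4(1)+2, so it is aromatic (thiophene).
The 5-membered ring with one sulfur and one =N– is planar and fully conjugated; 2 ring double bonds (4 π electrons) plus a heteroatom lone pair (2) give 6 π electrons. Since 6 = 4n+2 (n=1), it is aromatic (thiazole).
The 5-membered ring with one N–H is planar and fully conjugated; 2 ring double bonds (4 π electrons) plus a heteroatom lone pair (2) give 6 π electrons. Since 6 = 4n+2 (n=1), it is aromatic (pyrrole).
The 5-membered ring with one oxygen has only sp³ atoms, so it is not fully conjugated — not aromatic (tetrahydrofuran).
The fused 6/6-membered bicyclic (with one nitrogen) is a single π system with 10 sp² atoms and 10 π electrons from ring double bonds. 10 = 4(2)+2, so the system is aromatic and both rings count as aromatic (quinoline).
5 of the 6 rings are aromatic. Total: 5.

5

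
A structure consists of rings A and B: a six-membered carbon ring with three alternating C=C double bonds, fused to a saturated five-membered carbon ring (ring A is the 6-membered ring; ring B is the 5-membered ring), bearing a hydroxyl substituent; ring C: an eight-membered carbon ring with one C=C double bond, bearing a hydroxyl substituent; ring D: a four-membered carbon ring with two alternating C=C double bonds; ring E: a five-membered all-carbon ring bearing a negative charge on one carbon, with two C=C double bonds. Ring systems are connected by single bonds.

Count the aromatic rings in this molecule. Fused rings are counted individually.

Ring A has a continuous p-orbital overlap around the ring; 3 ring double bonds give 6 π electrons. 6 = 4(1)+2, so ring A is aromatic (benzene ring).
Ring B has three sp³ carbons, so it is not fully conjugated — not aromatic (cyclopentane ring).
Ring C has six sp³ carbons, so it is not fully conjugated — not aromatic (cyclooctene).
Ring D has only sp² ring atoms; a planar conformation would have a fully conjugated π system of 4 electrons. But 4 = 4(1), which is 4n not 4n+2, so ring D is not aromatic (cyclobutadiene) — cyclobutadiene is antiaromatic and distorts to a rectangle.
Ring E has a continuous p-orbital overlap around the ring; 2 ring double bonds (4 π electrons) plus the carbanion lone pair (2) give 6 π electrons. That satisfies 4n+2 with n=1, so ring E is aromatic (cyclopentadienyl anion).
Aromatic: A, E. Total: 2.

2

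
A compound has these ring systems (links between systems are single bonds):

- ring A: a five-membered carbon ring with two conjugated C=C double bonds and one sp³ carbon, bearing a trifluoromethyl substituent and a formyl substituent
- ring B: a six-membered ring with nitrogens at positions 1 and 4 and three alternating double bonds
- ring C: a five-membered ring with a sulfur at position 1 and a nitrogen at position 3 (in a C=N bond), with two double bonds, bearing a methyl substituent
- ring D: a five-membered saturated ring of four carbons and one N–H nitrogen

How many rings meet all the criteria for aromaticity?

Ring A has one sp³ carbon, so it is not fully conjugated — not aromatic (cyclopentadiene).
Ring B has a continuous p-orbital overlap around the ring; 3 ring double bonds give 6 π electrons. That satisfies 4n+2 with n=1, so ring B is aromatic (pyrazine).
Ring C is fully conjugated (every ring atom contributes a p orbital); 2 ring double bonds (4 π electrons) plus a heteroatom lone pair (2) give 6 π electrons. That satisfies 4n+2 with n=1, so ring C is aromatic (thiazole).
Ring D has only sp³ atoms, so it is not fully conjugated — not aromatic (pyrrolidine).
Aromatic: B, C. Total: 2.

2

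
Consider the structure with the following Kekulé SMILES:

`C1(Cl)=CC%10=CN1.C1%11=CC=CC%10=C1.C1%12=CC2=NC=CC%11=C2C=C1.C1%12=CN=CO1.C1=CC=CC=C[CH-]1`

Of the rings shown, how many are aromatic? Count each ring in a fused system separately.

The SMILES encodes a five-membered ring of four carbons and one nitrogen bearing a hydrogen, with two C=C double bonds; a six-membered carbon ring with three alternating C=C double bonds; two fused six-membered rings, each with three alternating double bonds; one ring is all carbon and the other has one ring nitrogen; a five-membered ring with an oxygen at position 1 and a nitrogen at position 3 (in a C=N bond), with two double bonds; a seven-membered all-carbon ring bearing a negative charge on one carbon, with three C=C double bonds.
The 5-membered ring with one N–H has a continuous p-orbital overlap around the ring; 2 ring double bonds (4 π electrons) plus a heteroatom lone pair (2) give 6 π electrons. Since 6 = 4n+2 (n=1), it is aromatic (pyrrole).
The 6-membered ring is planar and fully conjugated; 3 ring double bonds give 6 π electrons. 6 = 4(1)+2, so it is aromatic (benzene).
The fused 6/6-membered bicyclic (with one nitrogen) is a single π system with 10 sp² atoms and 10 π electrons from ring double bonds. 10 = 4(2)+2, so the system is aromatic and both rings count as aromatic (quinoline).
The 5-membered ring with one oxygen and one =N– is planar and fully conjugated; 2 ring double bonds (4 π electrons) plus a heteroatom lone pair (2) give 6 π electrons. 6 = 4(1)+2, so it is aromatic (oxazole).
The 7-membered ring has only sp² ring atoms; a planar conformation would have a fully conjugated π system of 8 electrons. But 8 = 4(2), which is 4n not 4n+2, so it is not aromatic (cycloheptatrienyl anion).
5 of the 6 rings are aromatic. Total: 5.

5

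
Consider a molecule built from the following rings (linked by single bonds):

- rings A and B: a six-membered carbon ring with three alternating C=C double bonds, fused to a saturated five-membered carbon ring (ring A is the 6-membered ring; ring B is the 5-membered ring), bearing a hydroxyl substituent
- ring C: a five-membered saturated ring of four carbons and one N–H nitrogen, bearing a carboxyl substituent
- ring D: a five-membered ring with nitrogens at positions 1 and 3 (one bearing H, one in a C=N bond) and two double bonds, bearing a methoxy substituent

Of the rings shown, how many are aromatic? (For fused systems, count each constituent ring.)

2

Ring A is fully conjugated (every ring atom contributes a p orbital); 3 ring double bonds give 6 π electrons. That satisfies 4n+2 with n=1, so ring A is aromatic (benzene ring).
Ring B has three sp³ carbons, so it is not fully conjugated — not aromatic (cyclopentane ring).
Ring C has only sp³ atoms, so it is not fully conjugated — not aromatic (pyrrolidine).
Ring D is fully conjugated (every ring atom contributes a p orbital); 2 ring double bonds (4 π electrons) plus a heteroatom lone pair (2) give 6 π electrons. 6 = 4(1)+2, so ring D is aromatic (imidazole).
Aromatic: A, D. Total: 2.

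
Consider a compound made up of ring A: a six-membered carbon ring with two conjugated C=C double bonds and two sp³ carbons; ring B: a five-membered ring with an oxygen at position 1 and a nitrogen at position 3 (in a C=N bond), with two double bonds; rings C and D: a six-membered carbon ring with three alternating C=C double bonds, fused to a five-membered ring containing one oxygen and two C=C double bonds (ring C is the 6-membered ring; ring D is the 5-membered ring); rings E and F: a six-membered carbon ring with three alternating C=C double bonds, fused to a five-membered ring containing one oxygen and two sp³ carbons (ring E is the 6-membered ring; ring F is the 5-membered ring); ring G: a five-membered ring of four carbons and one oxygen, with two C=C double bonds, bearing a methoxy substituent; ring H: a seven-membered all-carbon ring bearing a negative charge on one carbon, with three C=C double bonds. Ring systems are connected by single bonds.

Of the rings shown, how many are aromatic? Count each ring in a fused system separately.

Ring A has two sp³ carbons, so it is not fully conjugated — not aromatic (1,3-cyclohexadiene).
Ring B has a continuous p-orbital overlap around the ring; 2 ring double bonds (4 π electrons) plus a heteroatom lone pair (2) give 6 π electrons. That satisfies 4n+2 with n=1, so ring B is aromatic (oxazole).
Rings C and D form a fused bicyclic system (with one oxygen) with 9 sp² atoms and 10 π electrons from ring double bonds plus a heteroatom lone pair. 10 = 4(2)+2, so the system is aromatic and both rings count as aromatic (benzofuran).
Ring E has a continuous p-orbital overlap around the ring; 3 ring double bonds give 6 π electrons. That satisfies 4n+2 with n=1, so ring E is aromatic (benzene ring).
Ring F has two sp³ carbons, so it is not fully conjugated — not aromatic (oxolane ring).
Ring G is planar and fully conjugated; 2 ring double bonds (4 π electrons) plus a heteroatom lone pair (2) give 6 π electrons. 6 = 4(1)+2, so ring G is aromatic (furan).
Ring H has only sp² ring atoms; a planar conformation would have a fully conjugated π system of 8 electrons. But 8 = 4(2), which is 4n not 4n+2, so ring H is not aromatic (cycloheptatrienyl anion).
Aromatic: B, C, D, E, G. Total: 5.

5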